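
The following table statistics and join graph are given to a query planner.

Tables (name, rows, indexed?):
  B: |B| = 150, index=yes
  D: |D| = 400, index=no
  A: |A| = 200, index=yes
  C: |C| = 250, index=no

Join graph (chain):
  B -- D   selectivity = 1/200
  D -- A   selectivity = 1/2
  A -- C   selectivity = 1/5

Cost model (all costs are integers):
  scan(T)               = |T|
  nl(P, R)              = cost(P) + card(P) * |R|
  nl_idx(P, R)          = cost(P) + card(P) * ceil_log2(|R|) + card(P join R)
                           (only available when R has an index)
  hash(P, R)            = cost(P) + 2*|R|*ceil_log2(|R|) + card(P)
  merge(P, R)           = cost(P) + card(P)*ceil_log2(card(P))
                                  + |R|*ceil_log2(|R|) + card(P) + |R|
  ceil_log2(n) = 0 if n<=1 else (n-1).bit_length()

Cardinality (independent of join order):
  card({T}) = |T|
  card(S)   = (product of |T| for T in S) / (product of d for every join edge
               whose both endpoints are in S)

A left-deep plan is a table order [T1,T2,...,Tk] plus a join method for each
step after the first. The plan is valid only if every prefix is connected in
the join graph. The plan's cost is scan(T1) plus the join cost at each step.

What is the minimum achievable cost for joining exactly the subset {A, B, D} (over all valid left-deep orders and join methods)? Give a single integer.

6700

Selinger DP over subsets of {A,B,D}:
  {B}: scan cost=150, card=150
  {D}: scan cost=400, card=400
  {A}: scan cost=200, card=200
  {BD}: card=300; try (B,hash)→3200, (B,nl_idx)→3900, (D,merge)→5500, (B,merge)→5750, (D,hash)→7500, (D,nl)→60150 …(+1); best=3200 via (B,hash)
  {AD}: card=40000; try (A,hash)→4000, (D,merge)→6000, (A,merge)→6200, (D,hash)→7600, (A,nl_idx)→43600, (D,nl)→80200 …(+1); best=4000 via (A,hash)
  {ABD}: card=30000; try (A,hash)→6700, (A,merge)→8000, (A,nl_idx)→35600, (B,hash)→46400, (A,nl)→63200, (B,nl_idx)→354000 …(+2); best=6700 via (A,hash)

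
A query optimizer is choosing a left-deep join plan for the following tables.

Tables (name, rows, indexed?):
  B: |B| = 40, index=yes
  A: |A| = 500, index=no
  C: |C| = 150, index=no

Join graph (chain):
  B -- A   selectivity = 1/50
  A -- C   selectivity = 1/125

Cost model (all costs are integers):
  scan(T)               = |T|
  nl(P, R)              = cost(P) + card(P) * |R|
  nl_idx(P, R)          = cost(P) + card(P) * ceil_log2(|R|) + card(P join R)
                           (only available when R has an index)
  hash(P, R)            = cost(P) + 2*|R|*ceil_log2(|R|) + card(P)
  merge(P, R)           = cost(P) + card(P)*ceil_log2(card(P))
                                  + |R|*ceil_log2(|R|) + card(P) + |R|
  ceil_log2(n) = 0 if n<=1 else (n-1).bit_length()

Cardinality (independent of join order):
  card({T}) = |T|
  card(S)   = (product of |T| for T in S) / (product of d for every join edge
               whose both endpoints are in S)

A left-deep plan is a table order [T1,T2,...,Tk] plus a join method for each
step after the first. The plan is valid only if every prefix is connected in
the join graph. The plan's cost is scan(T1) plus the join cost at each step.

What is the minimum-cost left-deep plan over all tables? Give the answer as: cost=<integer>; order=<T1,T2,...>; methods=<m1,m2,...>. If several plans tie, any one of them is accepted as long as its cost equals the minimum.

Selinger DP (subsets sized 1..n):
  {B}: scan cost=40, card=40
  {A}: scan cost=500, card=500
  {C}: scan cost=150, card=150
  {AB}: card=400; try (B,hash)→1480, (B,nl_idx)→3900, (A,merge)→5320, (B,merge)→5780, (A,hash)→9080, (A,nl)→20040 …(+1); best=1480 via (B,hash)
  {AC}: card=600; try (C,hash)→3400, (A,merge)→6500, (C,merge)→6850, (A,hash)→9300, (A,nl)→75150, (C,nl)→75500; best=3400 via (C,hash)
  {ABC}: card=480; try (C,hash)→4280, (B,hash)→4480, (C,merge)→6830, (B,nl_idx)→7480, (B,merge)→10280, (B,nl)→27400 …(+1); best=4280 via (C,hash)

cost=4280; order=A,B,C; methods=hash,hash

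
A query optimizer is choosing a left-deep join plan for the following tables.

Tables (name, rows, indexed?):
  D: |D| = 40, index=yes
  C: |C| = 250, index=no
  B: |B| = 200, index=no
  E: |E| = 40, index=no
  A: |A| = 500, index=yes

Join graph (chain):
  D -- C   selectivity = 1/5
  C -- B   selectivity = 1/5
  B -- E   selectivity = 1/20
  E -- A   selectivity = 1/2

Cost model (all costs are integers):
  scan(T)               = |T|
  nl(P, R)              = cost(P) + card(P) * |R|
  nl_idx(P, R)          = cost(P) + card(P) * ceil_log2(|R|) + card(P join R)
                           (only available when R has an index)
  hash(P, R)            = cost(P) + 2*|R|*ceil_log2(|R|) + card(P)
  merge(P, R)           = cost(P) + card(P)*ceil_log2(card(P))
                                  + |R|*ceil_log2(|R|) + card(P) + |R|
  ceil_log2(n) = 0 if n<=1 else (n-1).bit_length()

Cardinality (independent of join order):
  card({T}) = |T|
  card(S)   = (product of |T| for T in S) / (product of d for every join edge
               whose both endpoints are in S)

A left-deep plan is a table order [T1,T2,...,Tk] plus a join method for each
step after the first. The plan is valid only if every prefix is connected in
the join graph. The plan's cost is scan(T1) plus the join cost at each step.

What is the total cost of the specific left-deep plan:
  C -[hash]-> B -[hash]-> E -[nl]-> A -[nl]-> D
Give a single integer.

step 1: scan C: cost=250, card=250
step 2: join B via hash
    card(P join B) = 250*200/(5) = 10000
    cost = 250 + 2*200*8 + 250 = 3700
step 3: join E via hash
    card(P join E) = 10000*40/(20) = 20000
    cost = 3700 + 2*40*6 + 10000 = 14180
step 4: join A via nl
    card(P join A) = 20000*500/(2) = 5000000
    cost = 14180 + 20000*500 = 10014180
step 5: join D via nl
    card(P join D) = 5000000*40/(5) = 40000000
    cost = 10014180 + 5000000*40 = 210014180

210014180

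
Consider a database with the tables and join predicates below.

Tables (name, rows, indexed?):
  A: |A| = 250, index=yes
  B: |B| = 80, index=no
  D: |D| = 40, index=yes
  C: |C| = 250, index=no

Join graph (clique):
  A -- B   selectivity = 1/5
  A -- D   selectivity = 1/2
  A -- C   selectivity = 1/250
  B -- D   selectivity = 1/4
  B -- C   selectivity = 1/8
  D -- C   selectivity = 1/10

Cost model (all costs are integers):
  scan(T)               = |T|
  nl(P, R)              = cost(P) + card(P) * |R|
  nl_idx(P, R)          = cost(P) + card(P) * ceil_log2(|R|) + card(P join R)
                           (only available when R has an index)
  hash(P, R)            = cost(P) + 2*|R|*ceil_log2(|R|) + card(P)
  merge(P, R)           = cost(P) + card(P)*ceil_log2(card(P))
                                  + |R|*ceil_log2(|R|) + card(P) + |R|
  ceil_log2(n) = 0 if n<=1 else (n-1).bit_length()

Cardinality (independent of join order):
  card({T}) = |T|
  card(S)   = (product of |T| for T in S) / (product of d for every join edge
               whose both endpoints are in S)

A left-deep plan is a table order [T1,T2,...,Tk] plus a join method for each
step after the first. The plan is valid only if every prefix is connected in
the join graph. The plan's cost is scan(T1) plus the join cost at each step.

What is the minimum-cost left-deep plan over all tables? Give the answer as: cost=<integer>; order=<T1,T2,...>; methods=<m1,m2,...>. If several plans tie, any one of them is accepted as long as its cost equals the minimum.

Selinger DP (subsets sized 1..n):
  {A}: scan cost=250, card=250
  {B}: scan cost=80, card=80
  {D}: scan cost=40, card=40
  {C}: scan cost=250, card=250
  {AB}: card=4000; try (B,hash)→1620, (A,merge)→2970, (B,merge)→3140, (A,hash)→4160, (A,nl_idx)→4720, (A,nl)→20080 …(+1); best=1620 via (B,hash)
  {AD}: card=5000; try (D,hash)→980, (A,merge)→2570, (D,merge)→2780, (A,hash)→4080, (A,nl_idx)→5360, (D,nl_idx)→6750 …(+2); best=980 via (D,hash)
  {AC}: card=250; try (A,nl_idx)→2500, (C,hash)→4500, (A,hash)→4500, (C,merge)→4750, (A,merge)→4750, (C,nl)→62750 …(+1); best=2500 via (A,nl_idx)
  {BD}: card=800; try (D,hash)→640, (B,merge)→960, (D,merge)→1000, (B,hash)→1200, (D,nl_idx)→1360, (B,nl)→3240 …(+1); best=640 via (D,hash)
  {BC}: card=2500; try (B,hash)→1620, (C,merge)→2970, (B,merge)→3140, (C,hash)→4160, (C,nl)→20080, (B,nl)→20250; best=1620 via (B,hash)
  {CD}: card=1000; try (D,hash)→980, (C,merge)→2570, (D,nl_idx)→2750, (D,merge)→2780, (C,hash)→4080, (C,nl)→10040 …(+1); best=980 via (D,hash)
  {ABD}: card=20000; try (A,hash)→5440, (D,hash)→6100, (B,hash)→7100, (A,merge)→11690, (A,nl_idx)→27040, (D,nl_idx)→45620 …(+5); best=5440 via (A,hash)
  {ABC}: card=500; try (B,hash)→3870, (B,merge)→5390, (A,hash)→8120, (C,hash)→9620, (A,nl_idx)→22120, (B,nl)→22500 …(+4); best=3870 via (B,hash)
  {ACD}: card=500; try (D,hash)→3230, (D,nl_idx)→4500, (D,merge)→5030, (A,hash)→5980, (A,nl_idx)→9480, (C,hash)→9980 …(+5); best=3230 via (D,hash)
  {BCD}: card=2500; try (B,hash)→3100, (D,hash)→4600, (C,hash)→5440, (C,merge)→11690, (B,merge)→12620, (D,nl_idx)→19120 …(+4); best=3100 via (B,hash)
  {ABCD}: card=250; try (D,hash)→4850, (B,hash)→4850, (D,nl_idx)→7120, (B,merge)→8870, (D,merge)→9150, (A,hash)→9600 …(+8); best=4850 via (D,hash)

cost=4850; order=C,A,B,D; methods=nl_idx,hash,hash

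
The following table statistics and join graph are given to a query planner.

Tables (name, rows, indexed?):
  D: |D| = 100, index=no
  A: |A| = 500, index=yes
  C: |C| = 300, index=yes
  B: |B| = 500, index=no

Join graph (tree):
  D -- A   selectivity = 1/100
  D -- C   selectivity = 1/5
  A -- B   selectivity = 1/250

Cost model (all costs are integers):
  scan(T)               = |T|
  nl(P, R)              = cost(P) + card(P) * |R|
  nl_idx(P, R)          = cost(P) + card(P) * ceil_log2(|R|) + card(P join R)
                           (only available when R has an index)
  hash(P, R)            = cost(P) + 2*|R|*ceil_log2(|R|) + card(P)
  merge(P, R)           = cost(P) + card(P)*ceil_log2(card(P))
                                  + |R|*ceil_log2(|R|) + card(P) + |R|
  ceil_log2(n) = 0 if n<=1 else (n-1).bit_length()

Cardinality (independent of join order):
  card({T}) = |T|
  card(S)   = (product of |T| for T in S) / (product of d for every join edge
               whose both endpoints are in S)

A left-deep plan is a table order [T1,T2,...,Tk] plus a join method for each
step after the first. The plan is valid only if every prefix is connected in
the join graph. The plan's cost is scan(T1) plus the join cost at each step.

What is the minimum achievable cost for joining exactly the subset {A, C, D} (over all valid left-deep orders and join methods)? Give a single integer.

7400

Selinger DP over subsets of {A,C,D}:
  {D}: scan cost=100, card=100
  {A}: scan cost=500, card=500
  {C}: scan cost=300, card=300
  {AD}: card=500; try (A,nl_idx)→1500, (D,hash)→2400, (A,merge)→5900, (D,merge)→6300, (A,hash)→9200, (A,nl)→50100 …(+1); best=1500 via (A,nl_idx)
  {CD}: card=6000; try (D,hash)→2000, (C,merge)→3900, (D,merge)→4100, (C,hash)→5600, (C,nl_idx)→7000, (C,nl)→30100 …(+1); best=2000 via (D,hash)
  {ACD}: card=30000; try (C,hash)→7400, (C,merge)→9500, (A,hash)→17000, (C,nl_idx)→36000, (A,nl_idx)→86000, (A,merge)→91000 …(+2); best=7400 via (C,hash)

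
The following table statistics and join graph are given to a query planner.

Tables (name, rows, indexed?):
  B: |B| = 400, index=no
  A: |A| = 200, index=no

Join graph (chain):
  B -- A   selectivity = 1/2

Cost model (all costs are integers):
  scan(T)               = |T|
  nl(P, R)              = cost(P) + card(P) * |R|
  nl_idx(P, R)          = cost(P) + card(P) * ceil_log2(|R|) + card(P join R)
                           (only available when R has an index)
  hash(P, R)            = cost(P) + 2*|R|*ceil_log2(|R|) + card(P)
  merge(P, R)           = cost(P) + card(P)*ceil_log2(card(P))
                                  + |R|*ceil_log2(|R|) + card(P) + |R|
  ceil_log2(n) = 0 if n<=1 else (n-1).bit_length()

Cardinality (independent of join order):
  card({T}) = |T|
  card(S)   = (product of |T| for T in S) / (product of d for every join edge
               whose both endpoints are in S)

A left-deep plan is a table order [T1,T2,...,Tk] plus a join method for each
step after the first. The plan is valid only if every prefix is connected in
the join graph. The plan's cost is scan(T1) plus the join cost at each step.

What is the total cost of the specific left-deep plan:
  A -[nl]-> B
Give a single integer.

80200

step 1: scan A: cost=200, card=200
step 2: join B via nl
    card(P join B) = 200*400/(2) = 40000
    cost = 200 + 200*400 = 80200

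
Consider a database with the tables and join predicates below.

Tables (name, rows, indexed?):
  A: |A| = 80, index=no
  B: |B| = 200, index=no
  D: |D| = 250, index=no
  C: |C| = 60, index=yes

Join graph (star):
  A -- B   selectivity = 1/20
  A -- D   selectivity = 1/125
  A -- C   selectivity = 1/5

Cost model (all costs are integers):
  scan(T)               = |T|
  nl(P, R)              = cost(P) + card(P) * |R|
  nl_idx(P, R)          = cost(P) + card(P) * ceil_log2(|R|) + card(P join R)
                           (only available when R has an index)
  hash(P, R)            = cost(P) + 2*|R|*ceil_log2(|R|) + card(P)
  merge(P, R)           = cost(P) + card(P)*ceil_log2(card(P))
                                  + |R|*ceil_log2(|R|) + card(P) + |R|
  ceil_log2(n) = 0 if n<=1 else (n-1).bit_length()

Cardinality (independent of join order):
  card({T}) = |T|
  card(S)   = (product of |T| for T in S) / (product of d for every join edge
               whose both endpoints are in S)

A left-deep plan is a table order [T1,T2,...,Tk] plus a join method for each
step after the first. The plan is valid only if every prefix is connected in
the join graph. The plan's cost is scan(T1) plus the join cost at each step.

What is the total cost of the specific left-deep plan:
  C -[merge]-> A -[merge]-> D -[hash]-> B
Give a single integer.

19050

step 1: scan C: cost=60, card=60
step 2: join A via merge
    card(P join A) = 60*80/(5) = 960
    cost = 60 + 60*6 + 80*7 + 60 + 80 = 1120
step 3: join D via merge
    card(P join D) = 960*250/(125) = 1920
    cost = 1120 + 960*10 + 250*8 + 960 + 250 = 13930
step 4: join B via hash
    card(P join B) = 1920*200/(20) = 19200
    cost = 13930 + 2*200*8 + 1920 = 19050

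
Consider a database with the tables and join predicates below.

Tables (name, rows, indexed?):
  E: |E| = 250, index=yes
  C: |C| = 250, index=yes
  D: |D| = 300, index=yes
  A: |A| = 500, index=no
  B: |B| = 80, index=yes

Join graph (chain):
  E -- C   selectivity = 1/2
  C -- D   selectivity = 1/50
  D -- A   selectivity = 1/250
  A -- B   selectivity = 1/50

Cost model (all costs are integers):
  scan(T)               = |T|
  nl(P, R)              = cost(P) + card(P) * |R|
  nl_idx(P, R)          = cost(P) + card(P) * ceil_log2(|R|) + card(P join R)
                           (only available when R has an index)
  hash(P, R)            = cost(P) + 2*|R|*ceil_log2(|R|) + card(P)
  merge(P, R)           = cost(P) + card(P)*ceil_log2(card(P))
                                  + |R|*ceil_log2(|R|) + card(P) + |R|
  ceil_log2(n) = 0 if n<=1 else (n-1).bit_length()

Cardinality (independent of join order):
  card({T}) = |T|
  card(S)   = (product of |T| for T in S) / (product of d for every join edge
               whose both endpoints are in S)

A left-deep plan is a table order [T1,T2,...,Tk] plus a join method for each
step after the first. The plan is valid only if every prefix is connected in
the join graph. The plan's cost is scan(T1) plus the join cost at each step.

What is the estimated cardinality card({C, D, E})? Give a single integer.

Tables in S: C(250), D(300), E(250)
Edges inside S: E-C(d=2), C-D(d=50)
numerator = 250 * 300 * 250 = 18750000
denominator = 2 * 50 = 100
card(S) = 18750000 / 100 = 187500

187500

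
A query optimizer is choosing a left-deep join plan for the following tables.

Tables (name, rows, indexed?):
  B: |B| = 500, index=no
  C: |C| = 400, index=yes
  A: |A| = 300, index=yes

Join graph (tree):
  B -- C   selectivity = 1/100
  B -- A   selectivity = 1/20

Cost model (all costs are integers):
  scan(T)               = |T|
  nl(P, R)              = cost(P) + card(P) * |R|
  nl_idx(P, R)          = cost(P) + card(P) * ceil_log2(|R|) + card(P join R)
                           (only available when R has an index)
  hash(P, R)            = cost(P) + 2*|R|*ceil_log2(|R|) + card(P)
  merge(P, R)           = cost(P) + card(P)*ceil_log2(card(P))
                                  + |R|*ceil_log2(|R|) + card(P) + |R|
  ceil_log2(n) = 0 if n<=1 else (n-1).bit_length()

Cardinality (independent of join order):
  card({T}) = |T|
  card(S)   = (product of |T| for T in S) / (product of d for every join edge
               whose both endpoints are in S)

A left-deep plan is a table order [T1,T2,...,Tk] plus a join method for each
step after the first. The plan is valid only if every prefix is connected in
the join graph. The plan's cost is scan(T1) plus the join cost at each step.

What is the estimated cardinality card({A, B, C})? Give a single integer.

Tables in S: A(300), B(500), C(400)
Edges inside S: B-C(d=100), B-A(d=20)
numerator = 300 * 500 * 400 = 60000000
denominator = 100 * 20 = 2000
card(S) = 60000000 / 2000 = 30000

30000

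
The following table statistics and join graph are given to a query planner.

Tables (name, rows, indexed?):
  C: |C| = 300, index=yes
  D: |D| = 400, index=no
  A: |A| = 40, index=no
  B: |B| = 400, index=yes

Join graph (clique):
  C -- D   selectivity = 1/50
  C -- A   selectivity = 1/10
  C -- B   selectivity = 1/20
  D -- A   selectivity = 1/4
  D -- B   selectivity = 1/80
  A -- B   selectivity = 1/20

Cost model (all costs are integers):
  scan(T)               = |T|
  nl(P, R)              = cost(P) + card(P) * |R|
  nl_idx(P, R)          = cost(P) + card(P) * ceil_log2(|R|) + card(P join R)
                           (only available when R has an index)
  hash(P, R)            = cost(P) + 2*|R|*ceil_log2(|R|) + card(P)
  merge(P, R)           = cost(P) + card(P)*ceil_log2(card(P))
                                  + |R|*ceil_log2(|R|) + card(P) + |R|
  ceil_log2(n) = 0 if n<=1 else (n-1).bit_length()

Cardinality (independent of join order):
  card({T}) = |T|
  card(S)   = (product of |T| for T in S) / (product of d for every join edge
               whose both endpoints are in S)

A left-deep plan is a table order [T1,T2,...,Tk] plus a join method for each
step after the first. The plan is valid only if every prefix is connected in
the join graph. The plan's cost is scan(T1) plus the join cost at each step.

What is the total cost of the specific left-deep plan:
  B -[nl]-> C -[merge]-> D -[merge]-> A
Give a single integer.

215280

step 1: scan B: cost=400, card=400
step 2: join C via nl
    card(P join C) = 400*300/(20) = 6000
    cost = 400 + 400*300 = 120400
step 3: join D via merge
    card(P join D) = 6000*400/(50*80) = 600
    cost = 120400 + 6000*13 + 400*9 + 6000 + 400 = 208400
step 4: join A via merge
    card(P join A) = 600*40/(10*4*20) = 30
    cost = 208400 + 600*10 + 40*6 + 600 + 40 = 215280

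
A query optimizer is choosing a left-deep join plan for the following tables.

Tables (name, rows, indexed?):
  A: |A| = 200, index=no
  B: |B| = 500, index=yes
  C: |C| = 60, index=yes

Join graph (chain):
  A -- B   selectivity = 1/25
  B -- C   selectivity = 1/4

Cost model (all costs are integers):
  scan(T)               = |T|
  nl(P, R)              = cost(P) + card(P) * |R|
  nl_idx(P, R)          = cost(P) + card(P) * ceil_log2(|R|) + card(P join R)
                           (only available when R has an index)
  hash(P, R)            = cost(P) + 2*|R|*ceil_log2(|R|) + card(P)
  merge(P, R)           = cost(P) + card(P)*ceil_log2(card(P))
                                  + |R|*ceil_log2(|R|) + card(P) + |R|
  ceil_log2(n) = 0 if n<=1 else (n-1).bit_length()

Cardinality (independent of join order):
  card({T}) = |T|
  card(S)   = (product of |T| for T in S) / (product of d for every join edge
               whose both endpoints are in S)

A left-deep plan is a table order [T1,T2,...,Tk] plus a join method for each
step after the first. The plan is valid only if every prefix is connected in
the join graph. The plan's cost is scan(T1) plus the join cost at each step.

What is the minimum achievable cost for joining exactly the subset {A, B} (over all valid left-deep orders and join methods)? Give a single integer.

Selinger DP over subsets of {A,B}:
  {A}: scan cost=200, card=200
  {B}: scan cost=500, card=500
  {AB}: card=4000; try (A,hash)→4200, (B,nl_idx)→6000, (B,merge)→7000, (A,merge)→7300, (B,hash)→9400, (B,nl)→100200 …(+1); best=4200 via (A,hash)

4200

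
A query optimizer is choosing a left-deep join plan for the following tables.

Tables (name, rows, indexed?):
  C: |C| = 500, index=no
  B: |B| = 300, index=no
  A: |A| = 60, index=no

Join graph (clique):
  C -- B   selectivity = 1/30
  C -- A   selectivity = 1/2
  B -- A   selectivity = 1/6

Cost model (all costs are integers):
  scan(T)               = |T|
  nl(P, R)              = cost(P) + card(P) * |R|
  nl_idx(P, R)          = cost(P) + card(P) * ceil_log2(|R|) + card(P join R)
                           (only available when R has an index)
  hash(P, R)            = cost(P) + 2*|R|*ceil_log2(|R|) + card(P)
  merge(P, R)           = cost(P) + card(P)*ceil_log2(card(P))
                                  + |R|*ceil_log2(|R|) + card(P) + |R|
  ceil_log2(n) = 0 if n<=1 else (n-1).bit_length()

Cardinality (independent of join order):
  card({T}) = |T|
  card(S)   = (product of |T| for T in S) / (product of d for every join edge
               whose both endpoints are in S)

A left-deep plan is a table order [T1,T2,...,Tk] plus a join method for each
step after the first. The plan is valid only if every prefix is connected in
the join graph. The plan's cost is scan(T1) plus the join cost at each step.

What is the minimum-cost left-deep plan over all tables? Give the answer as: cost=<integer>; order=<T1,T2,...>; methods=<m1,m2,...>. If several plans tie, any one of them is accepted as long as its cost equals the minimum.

cost=12120; order=C,B,A; methods=hash,hash

Selinger DP (subsets sized 1..n):
  {C}: scan cost=500, card=500
  {B}: scan cost=300, card=300
  {A}: scan cost=60, card=60
  {BC}: card=5000; try (B,hash)→6400, (C,merge)→8300, (B,merge)→8500, (C,hash)→9600, (C,nl)→150300, (B,nl)→150500; best=6400 via (B,hash)
  {AC}: card=15000; try (A,hash)→1720, (C,merge)→5480, (A,merge)→5920, (C,hash)→9120, (C,nl)→30060, (A,nl)→30500; best=1720 via (A,hash)
  {AB}: card=3000; try (A,hash)→1320, (B,merge)→3480, (A,merge)→3720, (B,hash)→5520, (B,nl)→18060, (A,nl)→18300; best=1320 via (A,hash)
  {ABC}: card=25000; try (A,hash)→12120, (C,hash)→13320, (B,hash)→22120, (C,merge)→45320, (A,merge)→76820, (B,merge)→229720 …(+3); best=12120 via (A,hash)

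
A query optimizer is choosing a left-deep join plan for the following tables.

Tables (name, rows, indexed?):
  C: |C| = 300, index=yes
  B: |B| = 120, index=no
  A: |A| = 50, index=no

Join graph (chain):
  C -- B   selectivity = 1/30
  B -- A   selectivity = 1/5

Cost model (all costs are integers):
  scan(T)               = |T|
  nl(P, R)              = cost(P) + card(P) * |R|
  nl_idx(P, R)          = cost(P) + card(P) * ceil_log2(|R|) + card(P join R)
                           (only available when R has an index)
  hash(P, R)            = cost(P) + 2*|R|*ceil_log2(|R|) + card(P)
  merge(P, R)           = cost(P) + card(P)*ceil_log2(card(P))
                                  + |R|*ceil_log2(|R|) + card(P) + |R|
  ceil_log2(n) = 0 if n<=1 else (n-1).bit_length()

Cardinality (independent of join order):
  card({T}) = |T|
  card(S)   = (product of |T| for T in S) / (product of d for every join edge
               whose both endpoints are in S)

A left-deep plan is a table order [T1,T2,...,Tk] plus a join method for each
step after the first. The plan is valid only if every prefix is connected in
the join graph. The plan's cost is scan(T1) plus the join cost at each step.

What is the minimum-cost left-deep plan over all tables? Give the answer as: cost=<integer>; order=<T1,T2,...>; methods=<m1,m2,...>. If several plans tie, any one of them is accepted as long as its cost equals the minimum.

Selinger DP (subsets sized 1..n):
  {C}: scan cost=300, card=300
  {B}: scan cost=120, card=120
  {A}: scan cost=50, card=50
  {BC}: card=1200; try (B,hash)→2280, (C,nl_idx)→2400, (C,merge)→4080, (B,merge)→4260, (C,hash)→5640, (C,nl)→36120 …(+1); best=2280 via (B,hash)
  {AB}: card=1200; try (A,hash)→840, (B,merge)→1360, (A,merge)→1430, (B,hash)→1780, (B,nl)→6050, (A,nl)→6120; best=840 via (A,hash)
  {ABC}: card=12000; try (A,hash)→4080, (C,hash)→7440, (A,merge)→17030, (C,merge)→18240, (C,nl_idx)→23640, (A,nl)→62280 …(+1); best=4080 via (A,hash)

cost=4080; order=C,B,A; methods=hash,hash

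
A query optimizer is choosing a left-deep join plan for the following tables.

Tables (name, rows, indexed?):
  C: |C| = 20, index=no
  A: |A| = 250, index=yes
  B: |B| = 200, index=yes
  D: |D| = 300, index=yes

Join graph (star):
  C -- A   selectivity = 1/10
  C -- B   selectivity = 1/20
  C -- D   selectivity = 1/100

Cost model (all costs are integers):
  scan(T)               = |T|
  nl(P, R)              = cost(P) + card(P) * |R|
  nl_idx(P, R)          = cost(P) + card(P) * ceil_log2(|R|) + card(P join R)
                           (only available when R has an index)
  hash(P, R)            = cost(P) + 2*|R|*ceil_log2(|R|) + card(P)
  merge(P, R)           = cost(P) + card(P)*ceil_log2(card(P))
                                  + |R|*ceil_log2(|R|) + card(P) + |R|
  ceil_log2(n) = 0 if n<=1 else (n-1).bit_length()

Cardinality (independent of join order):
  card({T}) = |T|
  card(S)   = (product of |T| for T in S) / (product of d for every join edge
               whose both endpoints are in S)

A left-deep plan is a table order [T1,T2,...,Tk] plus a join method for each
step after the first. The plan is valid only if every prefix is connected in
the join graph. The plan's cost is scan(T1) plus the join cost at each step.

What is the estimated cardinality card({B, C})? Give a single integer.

200

Tables in S: B(200), C(20)
Edges inside S: C-B(d=20)
numerator = 200 * 20 = 4000
denominator = 20 = 20
card(S) = 4000 / 20 = 200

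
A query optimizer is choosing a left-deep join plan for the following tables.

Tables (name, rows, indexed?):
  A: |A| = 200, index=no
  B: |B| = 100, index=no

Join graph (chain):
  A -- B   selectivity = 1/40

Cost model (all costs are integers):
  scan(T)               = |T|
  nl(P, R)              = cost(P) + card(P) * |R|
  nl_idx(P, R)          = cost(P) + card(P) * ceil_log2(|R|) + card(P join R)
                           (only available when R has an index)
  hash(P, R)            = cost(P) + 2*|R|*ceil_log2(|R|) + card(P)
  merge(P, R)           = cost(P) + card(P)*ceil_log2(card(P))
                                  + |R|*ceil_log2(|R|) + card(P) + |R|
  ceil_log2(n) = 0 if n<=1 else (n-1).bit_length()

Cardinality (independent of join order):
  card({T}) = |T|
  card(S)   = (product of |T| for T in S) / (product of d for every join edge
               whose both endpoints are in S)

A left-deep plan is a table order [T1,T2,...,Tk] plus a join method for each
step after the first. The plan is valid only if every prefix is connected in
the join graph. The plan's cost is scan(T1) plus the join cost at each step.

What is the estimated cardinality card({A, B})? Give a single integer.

Tables in S: A(200), B(100)
Edges inside S: A-B(d=40)
numerator = 200 * 100 = 20000
denominator = 40 = 40
card(S) = 20000 / 40 = 500

500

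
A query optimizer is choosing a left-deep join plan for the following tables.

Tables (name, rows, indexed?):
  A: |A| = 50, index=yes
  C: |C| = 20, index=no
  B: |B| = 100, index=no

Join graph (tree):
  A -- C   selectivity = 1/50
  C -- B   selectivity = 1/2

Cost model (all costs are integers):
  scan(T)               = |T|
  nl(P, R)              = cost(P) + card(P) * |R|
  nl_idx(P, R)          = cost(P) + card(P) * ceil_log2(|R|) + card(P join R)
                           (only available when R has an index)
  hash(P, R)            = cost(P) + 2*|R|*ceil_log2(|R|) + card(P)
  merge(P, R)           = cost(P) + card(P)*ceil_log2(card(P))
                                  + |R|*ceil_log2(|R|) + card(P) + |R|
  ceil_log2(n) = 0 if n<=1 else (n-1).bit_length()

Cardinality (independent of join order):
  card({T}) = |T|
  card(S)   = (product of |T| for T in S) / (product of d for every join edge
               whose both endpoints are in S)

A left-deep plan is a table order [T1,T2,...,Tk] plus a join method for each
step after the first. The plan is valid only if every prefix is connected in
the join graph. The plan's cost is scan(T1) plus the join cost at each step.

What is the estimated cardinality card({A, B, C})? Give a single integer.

Tables in S: A(50), B(100), C(20)
Edges inside S: A-C(d=50), C-B(d=2)
numerator = 50 * 100 * 20 = 100000
denominator = 50 * 2 = 100
card(S) = 100000 / 100 = 1000

1000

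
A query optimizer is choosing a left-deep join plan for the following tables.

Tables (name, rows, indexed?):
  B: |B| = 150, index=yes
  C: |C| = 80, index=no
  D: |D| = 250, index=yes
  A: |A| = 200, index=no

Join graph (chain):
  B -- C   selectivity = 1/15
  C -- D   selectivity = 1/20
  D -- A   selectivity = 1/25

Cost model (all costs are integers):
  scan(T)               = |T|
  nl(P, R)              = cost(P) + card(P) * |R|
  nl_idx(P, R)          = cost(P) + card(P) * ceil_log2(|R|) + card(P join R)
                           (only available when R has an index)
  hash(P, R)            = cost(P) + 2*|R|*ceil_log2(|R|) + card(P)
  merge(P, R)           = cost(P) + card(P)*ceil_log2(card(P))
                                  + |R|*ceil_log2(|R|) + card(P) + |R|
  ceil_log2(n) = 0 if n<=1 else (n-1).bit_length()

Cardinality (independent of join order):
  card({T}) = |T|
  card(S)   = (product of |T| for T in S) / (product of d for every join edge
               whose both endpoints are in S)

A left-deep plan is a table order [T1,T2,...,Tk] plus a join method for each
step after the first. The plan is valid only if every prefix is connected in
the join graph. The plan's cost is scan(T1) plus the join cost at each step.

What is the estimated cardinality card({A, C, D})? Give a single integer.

Tables in S: A(200), C(80), D(250)
Edges inside S: C-D(d=20), D-A(d=25)
numerator = 200 * 80 * 250 = 4000000
denominator = 20 * 25 = 500
card(S) = 4000000 / 500 = 8000

8000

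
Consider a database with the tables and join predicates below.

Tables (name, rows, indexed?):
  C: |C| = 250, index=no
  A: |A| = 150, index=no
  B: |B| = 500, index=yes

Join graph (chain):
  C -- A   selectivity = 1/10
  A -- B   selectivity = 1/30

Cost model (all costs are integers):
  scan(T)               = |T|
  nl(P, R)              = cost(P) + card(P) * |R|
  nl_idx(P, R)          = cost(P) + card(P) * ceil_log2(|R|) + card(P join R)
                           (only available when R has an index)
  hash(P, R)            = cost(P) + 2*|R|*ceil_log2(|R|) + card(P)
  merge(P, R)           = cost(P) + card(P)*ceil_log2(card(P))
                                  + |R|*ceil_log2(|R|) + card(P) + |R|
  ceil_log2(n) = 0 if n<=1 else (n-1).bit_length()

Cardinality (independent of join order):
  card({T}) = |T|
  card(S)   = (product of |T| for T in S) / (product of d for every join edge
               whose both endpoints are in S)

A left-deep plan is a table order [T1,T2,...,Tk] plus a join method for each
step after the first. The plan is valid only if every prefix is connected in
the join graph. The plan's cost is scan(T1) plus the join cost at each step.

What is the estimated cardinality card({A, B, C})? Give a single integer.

62500

Tables in S: A(150), B(500), C(250)
Edges inside S: C-A(d=10), A-B(d=30)
numerator = 150 * 500 * 250 = 18750000
denominator = 10 * 30 = 300
card(S) = 18750000 / 300 = 62500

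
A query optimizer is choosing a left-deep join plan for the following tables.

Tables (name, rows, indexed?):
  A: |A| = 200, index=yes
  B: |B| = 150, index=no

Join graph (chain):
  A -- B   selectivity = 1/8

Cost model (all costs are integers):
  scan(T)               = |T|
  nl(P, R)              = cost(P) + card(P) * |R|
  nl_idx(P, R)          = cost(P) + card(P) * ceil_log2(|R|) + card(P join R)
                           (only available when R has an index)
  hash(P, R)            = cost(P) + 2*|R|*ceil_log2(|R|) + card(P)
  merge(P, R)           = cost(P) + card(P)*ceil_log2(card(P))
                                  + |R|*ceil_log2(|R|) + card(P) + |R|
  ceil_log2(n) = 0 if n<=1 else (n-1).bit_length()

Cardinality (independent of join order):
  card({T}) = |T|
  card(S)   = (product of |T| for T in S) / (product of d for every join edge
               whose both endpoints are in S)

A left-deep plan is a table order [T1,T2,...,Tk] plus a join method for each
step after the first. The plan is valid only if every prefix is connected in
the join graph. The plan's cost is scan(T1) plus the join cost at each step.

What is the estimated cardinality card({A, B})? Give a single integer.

Tables in S: A(200), B(150)
Edges inside S: A-B(d=8)
numerator = 200 * 150 = 30000
denominator = 8 = 8
card(S) = 30000 / 8 = 3750

3750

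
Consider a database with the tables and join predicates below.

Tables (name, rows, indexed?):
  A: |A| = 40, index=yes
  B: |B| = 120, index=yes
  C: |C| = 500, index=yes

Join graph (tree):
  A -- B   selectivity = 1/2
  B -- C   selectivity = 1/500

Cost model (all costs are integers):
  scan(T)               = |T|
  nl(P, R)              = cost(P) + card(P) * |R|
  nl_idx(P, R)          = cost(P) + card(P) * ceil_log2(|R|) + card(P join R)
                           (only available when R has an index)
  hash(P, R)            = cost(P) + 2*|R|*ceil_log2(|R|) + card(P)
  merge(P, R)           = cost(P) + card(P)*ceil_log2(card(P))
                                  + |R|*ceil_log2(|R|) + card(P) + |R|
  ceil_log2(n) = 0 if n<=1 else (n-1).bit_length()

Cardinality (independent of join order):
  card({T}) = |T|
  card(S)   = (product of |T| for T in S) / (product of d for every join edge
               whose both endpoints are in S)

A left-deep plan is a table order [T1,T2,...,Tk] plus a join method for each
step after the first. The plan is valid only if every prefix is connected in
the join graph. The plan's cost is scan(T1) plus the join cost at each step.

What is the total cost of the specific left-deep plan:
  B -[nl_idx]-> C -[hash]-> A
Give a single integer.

step 1: scan B: cost=120, card=120
step 2: join C via nl_idx
    card(P join C) = 120*500/(500) = 120
    cost = 120 + 120*9 + 120 = 1320
step 3: join A via hash
    card(P join A) = 120*40/(2) = 2400
    cost = 1320 + 2*40*6 + 120 = 1920

1920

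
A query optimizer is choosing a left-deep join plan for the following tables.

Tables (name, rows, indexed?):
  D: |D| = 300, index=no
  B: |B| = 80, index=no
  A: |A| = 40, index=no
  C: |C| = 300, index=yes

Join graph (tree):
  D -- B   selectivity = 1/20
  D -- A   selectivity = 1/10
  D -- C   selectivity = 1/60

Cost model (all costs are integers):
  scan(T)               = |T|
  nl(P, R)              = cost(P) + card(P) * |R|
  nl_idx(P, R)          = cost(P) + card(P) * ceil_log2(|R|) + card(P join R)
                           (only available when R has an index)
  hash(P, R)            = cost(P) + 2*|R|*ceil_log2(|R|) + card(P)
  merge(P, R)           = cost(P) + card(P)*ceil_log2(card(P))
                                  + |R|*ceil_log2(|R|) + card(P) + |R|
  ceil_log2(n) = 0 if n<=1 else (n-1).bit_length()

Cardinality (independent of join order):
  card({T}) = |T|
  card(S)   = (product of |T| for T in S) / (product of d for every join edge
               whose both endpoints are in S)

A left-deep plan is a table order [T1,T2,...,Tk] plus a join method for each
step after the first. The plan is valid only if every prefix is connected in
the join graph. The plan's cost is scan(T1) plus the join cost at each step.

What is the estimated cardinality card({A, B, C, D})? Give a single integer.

24000

Tables in S: A(40), B(80), C(300), D(300)
Edges inside S: D-B(d=20), D-A(d=10), D-C(d=60)
numerator = 40 * 80 * 300 * 300 = 288000000
denominator = 20 * 10 * 60 = 12000
card(S) = 288000000 / 12000 = 24000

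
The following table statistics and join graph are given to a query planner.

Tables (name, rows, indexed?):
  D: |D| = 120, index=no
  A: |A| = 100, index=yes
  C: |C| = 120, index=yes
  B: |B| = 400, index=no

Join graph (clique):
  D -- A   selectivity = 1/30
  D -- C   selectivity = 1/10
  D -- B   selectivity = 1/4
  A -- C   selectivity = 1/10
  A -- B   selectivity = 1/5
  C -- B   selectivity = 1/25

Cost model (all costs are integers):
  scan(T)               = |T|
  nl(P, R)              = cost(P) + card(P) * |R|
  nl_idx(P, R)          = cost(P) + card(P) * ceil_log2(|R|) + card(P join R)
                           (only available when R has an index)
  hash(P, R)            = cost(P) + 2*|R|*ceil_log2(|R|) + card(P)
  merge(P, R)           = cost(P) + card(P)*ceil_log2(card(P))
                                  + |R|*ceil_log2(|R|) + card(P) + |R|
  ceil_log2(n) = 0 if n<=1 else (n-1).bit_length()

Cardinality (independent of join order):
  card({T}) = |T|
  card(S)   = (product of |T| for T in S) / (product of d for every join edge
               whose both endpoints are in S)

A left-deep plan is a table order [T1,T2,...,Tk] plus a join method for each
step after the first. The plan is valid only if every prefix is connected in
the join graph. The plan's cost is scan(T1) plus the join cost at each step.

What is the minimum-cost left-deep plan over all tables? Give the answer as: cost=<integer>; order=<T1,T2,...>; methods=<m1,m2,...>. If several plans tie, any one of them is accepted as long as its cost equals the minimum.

Selinger DP (subsets sized 1..n):
  {D}: scan cost=120, card=120
  {A}: scan cost=100, card=100
  {C}: scan cost=120, card=120
  {B}: scan cost=400, card=400
  {AD}: card=400; try (A,nl_idx)→1360, (A,hash)→1640, (D,merge)→1860, (D,hash)→1880, (A,merge)→1880, (D,nl)→12100 …(+1); best=1360 via (A,nl_idx)
  {CD}: card=1440; try (D,hash)→1920, (C,hash)→1920, (D,merge)→2040, (C,merge)→2040, (C,nl_idx)→2400, (D,nl)→14520 …(+1); best=1920 via (D,hash)
  {BD}: card=12000; try (D,hash)→2480, (B,merge)→5080, (D,merge)→5360, (B,hash)→7440, (B,nl)→48120, (D,nl)→48400; best=2480 via (D,hash)
  {AC}: card=1200; try (A,hash)→1640, (C,merge)→1860, (C,hash)→1880, (A,merge)→1880, (C,nl_idx)→2000, (A,nl_idx)→2160 …(+2); best=1640 via (A,hash)
  {AB}: card=8000; try (A,hash)→2200, (B,merge)→4900, (A,merge)→5200, (B,hash)→7400, (A,nl_idx)→11200, (B,nl)→40100 …(+1); best=2200 via (A,hash)
  {BC}: card=1920; try (C,hash)→2480, (B,merge)→5080, (C,nl_idx)→5120, (C,merge)→5360, (B,hash)→7440, (B,nl)→48120 …(+1); best=2480 via (C,hash)
  {ACD}: card=480; try (C,hash)→3440, (D,hash)→4520, (C,nl_idx)→4640, (A,hash)→4760, (C,merge)→6320, (A,nl_idx)→12480 …(+5); best=3440 via (C,hash)
  {ABD}: card=8000; try (B,hash)→8960, (B,merge)→9360, (D,hash)→11880, (A,hash)→15880, (A,nl_idx)→94480, (D,merge)→115160 …(+4); best=8960 via (B,hash)
  {BCD}: card=5760; try (D,hash)→6080, (B,hash)→10560, (C,hash)→16160, (B,merge)→23200, (D,merge)→26480, (C,nl_idx)→92240 …(+4); best=6080 via (D,hash)
  {ABC}: card=3840; try (A,hash)→5800, (B,hash)→10040, (C,hash)→11880, (A,nl_idx)→19760, (B,merge)→20040, (A,merge)→26320 …(+5); best=5800 via (A,hash)
  {ABCD}: card=384; try (B,hash)→11120, (D,hash)→11320, (B,merge)→12240, (A,hash)→13240, (C,hash)→18640, (A,nl_idx)→46784 …(+8); best=11120 via (B,hash)

cost=11120; order=D,A,C,B; methods=nl_idx,hash,hash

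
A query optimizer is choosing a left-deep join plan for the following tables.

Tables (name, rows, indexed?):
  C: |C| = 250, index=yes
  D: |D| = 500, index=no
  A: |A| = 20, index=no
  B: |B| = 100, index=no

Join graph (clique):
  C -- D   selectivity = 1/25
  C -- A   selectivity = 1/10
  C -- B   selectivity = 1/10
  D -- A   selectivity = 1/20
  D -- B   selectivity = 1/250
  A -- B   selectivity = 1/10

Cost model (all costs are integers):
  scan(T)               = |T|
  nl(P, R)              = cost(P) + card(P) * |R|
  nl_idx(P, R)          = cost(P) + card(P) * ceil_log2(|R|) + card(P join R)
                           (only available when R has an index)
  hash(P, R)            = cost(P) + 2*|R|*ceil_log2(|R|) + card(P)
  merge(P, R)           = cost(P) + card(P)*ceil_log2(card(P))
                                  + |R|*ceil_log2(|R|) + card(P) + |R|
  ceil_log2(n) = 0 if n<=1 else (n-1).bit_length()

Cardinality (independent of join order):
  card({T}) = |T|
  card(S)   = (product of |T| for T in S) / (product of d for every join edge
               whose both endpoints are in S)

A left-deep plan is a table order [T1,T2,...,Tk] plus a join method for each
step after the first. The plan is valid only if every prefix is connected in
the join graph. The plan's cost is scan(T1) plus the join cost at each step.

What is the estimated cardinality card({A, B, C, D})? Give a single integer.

2

Tables in S: A(20), B(100), C(250), D(500)
Edges inside S: C-D(d=25), C-A(d=10), C-B(d=10), D-A(d=20), D-B(d=250), A-B(d=10)
numerator = 20 * 100 * 250 * 500 = 250000000
denominator = 25 * 10 * 10 * 20 * 250 * 10 = 125000000
card(S) = 250000000 / 125000000 = 2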